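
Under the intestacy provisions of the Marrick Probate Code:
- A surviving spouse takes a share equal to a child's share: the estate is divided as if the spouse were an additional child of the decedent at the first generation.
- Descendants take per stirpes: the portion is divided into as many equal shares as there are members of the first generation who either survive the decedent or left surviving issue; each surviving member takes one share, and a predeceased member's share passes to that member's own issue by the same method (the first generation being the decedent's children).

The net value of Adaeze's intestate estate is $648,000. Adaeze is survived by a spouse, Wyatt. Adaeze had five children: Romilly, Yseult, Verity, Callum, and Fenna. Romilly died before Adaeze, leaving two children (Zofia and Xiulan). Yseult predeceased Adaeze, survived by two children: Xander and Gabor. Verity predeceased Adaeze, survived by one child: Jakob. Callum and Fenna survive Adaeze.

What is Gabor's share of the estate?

The spouse counts as an additional share at the children's level, so there are 6 primary shares of $108,000. Wyatt takes one such share ($108,000).
The children's combined portion ($540,000) is divided into 5 shares of $108,000: Callum and Fenna each take $108,000; Romilly's $108,000 share passes to Romilly's issue; Yseult's $108,000 share passes to Yseult's issue; Verity's $108,000 share passes to Verity's issue.
Romilly's share ($108,000) is divided into 2 shares of $54,000: Zofia and Xiulan each take $54,000.
Yseult's share ($108,000) is divided into 2 shares of $54,000: Xander and Gabor each take $54,000.
Verity's share ($108,000) passes entirely to Jakob.

Gabor receives $54,000.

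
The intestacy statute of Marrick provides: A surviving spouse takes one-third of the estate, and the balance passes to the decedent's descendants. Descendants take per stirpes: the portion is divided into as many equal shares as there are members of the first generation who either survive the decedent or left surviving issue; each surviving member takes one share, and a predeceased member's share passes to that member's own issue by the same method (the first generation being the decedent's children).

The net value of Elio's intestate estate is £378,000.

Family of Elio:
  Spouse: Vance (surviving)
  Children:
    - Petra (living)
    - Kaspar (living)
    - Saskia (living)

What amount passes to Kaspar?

Vance takes one-third of £378,000 = £126,000. The remaining £252,000 passes to the descendants.
The descendants' portion (£252,000) is divided into 3 shares of £84,000: Petra, Kaspar, and Saskia each take £84,000.

Kaspar receives £84,000.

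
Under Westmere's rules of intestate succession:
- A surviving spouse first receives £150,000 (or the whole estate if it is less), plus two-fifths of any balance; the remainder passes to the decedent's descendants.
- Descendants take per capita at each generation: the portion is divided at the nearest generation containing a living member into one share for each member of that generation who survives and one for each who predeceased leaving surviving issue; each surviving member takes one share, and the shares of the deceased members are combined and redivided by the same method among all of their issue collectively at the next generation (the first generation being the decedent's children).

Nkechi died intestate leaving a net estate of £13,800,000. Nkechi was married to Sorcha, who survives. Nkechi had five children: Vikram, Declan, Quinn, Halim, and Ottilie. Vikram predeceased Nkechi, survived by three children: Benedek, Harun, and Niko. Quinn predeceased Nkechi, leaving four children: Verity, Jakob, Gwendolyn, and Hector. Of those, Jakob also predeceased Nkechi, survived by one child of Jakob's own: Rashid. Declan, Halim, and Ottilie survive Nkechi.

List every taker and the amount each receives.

Sorcha first takes £150,000, leaving a balance of £13,650,000. Sorcha then takes two-fifths of the balance (£5,460,000), for a total of £5,610,000. The remaining £8,190,000 passes to the descendants.
The descendants' portion (£8,190,000) is divided at the children's generation into 5 shares of £1,638,000. Declan, Halim, and Ottilie each take £1,638,000. The 2 shares of the deceased (Vikram and Quinn) are combined into a pool of £3,276,000.
That pool (£3,276,000) is divided at the grandchildren's generation into 7 shares of £468,000. Benedek, Harun, Niko, Verity, Gwendolyn, and Hector each take £468,000. The remaining share for the deceased Jakob (£468,000) is carried to the next generation.
That pool (£468,000) passes entirely to Rashid, the sole taker at the great-grandchildren's generation.

Sorcha: £5,610,000; Benedek: £468,000; Harun: £468,000; Niko: £468,000; Declan: £1,638,000; Verity: £468,000; Rashid: £468,000; Gwendolyn: £468,000; Hector: £468,000; Halim: £1,638,000; Ottilie: £1,638,000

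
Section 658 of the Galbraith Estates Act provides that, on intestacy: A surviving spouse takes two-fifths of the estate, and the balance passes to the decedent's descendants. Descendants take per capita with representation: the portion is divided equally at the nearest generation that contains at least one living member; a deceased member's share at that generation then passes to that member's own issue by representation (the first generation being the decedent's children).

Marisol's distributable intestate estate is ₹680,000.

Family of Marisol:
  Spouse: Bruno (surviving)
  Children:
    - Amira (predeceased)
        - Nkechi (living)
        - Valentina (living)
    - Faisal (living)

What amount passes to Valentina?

Valentina receives ₹102,000.

Bruno takes two-fifths of ₹680,000 = ₹272,000. The remaining ₹408,000 passes to the descendants.
The descendants' portion (₹408,000) is divided into 2 shares of ₹204,000: Faisal takes ₹204,000; Amira's ₹204,000 share passes to Amira's issue.
Amira's share (₹204,000) is divided into 2 shares of ₹102,000: Nkechi and Valentina each take ₹102,000.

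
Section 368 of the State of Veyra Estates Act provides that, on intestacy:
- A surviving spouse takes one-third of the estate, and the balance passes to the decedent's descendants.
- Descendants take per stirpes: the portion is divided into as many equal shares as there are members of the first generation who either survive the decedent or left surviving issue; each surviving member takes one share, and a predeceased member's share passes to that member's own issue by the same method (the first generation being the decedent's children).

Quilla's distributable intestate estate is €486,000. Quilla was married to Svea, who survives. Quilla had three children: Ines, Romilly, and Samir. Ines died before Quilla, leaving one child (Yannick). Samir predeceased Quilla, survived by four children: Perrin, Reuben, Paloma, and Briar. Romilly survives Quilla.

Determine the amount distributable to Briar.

Svea takes one-third of €486,000 = €162,000. The remaining €324,000 passes to the descendants.
The descendants' portion (€324,000) is divided into 3 shares of €108,000: Romilly takes €108,000; Ines's €108,000 share passes to Ines's issue; Samir's €108,000 share passes to Samir's issue.
Ines's share (€108,000) passes entirely to Yannick.
Samir's share (€108,000) is divided into 4 shares of €27,000: Perrin, Reuben, Paloma, and Briar each take €27,000.

Briar receives €27,000.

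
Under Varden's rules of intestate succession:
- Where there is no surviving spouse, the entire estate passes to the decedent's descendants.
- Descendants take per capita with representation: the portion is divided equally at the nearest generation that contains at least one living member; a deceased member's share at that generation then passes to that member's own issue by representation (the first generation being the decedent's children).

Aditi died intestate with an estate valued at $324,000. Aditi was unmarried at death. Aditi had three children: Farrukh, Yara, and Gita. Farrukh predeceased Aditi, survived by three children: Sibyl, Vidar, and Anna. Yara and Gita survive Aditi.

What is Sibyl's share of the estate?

The entire $324,000 passes to the descendants.
That amount ($324,000) is divided into 3 shares of $108,000: Yara and Gita each take $108,000; Farrukh's $108,000 share passes to Farrukh's issue.
Farrukh's share ($108,000) is divided into 3 shares of $36,000: Sibyl, Vidar, and Anna each take $36,000.

Sibyl receives $36,000.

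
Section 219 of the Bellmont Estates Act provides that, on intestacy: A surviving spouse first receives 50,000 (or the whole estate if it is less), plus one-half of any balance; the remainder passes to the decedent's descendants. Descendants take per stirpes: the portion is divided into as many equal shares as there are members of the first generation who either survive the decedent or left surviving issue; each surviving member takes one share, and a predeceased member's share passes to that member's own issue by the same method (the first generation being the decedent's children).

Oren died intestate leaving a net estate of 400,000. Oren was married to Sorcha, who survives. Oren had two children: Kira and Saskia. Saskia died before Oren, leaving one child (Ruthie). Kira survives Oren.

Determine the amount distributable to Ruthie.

Ruthie receives 87,500.

Sorcha first takes 50,000, leaving a balance of 350,000. Sorcha then takes one-half of the balance (175,000), for a total of 225,000. The remaining 175,000 passes to the descendants.
The descendants' portion (175,000) is divided into 2 shares of 87,500: Kira takes 87,500; Saskia's 87,500 share passes to Saskia's issue.
Saskia's share (87,500) passes entirely to Ruthie.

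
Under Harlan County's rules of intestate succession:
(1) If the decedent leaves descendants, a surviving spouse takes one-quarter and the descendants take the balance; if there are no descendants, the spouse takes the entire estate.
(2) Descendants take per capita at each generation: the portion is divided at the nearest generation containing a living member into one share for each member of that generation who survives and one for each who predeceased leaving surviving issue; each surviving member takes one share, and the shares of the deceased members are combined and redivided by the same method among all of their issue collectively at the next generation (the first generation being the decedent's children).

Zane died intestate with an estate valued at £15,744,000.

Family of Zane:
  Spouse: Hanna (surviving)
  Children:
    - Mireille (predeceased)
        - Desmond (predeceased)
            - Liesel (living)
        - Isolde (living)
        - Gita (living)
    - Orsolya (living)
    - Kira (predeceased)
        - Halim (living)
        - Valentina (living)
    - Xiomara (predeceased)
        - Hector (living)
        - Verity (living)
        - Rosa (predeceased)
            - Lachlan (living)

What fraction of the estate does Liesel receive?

Hanna takes one-quarter of £15,744,000 = £3,936,000. The remaining £11,808,000 passes to the descendants.
The descendants' portion (£11,808,000) is divided at the children's generation into 4 shares of £2,952,000. Orsolya takes £2,952,000. The 3 shares of the deceased (Mireille, Kira, and Xiomara) are combined into a pool of £8,856,000.
That pool (£8,856,000) is divided at the grandchildren's generation into 8 shares of £1,107,000. Isolde, Gita, Halim, Valentina, Hector, and Verity each take £1,107,000. The 2 shares of the deceased (Desmond and Rosa) are combined into a pool of £2,214,000.
That pool (£2,214,000) is divided at the great-grandchildren's generation equally among Liesel and Lachlan: £1,107,000 each.

Liesel receives 9/128 of the estate.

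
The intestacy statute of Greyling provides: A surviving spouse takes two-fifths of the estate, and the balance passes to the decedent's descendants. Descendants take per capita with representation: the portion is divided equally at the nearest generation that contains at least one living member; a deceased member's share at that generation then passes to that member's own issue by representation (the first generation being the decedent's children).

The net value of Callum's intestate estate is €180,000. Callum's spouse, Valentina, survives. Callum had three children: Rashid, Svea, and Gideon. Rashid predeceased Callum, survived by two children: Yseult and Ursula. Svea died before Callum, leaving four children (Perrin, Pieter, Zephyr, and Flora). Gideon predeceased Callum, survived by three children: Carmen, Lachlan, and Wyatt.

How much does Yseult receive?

Yseult receives €12,000.

Valentina takes two-fifths of €180,000 = €72,000. The remaining €108,000 passes to the descendants.
No child survives, so the initial division is made at the grandchildren's generation.
The descendants' portion (€108,000) is divided into 9 shares of €12,000: Yseult, Ursula, Perrin, Pieter, Zephyr, Flora, Carmen, Lachlan, and Wyatt each take €12,000.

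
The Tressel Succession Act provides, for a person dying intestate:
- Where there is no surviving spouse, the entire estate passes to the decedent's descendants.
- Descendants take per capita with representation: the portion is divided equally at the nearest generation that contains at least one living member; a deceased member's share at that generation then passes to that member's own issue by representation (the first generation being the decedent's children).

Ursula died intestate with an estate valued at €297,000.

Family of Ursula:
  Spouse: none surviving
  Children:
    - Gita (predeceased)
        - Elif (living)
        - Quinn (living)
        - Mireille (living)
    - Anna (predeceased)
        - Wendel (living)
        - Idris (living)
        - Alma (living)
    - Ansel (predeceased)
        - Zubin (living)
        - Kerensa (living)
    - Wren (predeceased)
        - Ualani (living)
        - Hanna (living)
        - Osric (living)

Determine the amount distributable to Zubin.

Zubin receives €27,000.

The entire €297,000 passes to the descendants.
No child survives, so the initial division is made at the grandchildren's generation.
That amount (€297,000) is divided into 11 shares of €27,000: Elif, Quinn, Mireille, Wendel, Idris, Alma, Zubin, Kerensa, Ualani, Hanna, and Osric each take €27,000.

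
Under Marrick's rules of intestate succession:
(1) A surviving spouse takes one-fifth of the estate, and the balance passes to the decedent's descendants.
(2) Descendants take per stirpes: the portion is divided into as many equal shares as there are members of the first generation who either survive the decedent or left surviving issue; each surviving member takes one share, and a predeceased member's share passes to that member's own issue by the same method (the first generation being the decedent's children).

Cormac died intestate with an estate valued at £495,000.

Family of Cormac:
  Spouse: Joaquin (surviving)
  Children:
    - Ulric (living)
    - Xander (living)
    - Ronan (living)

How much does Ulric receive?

Ulric receives £132,000.

Joaquin takes one-fifth of £495,000 = £99,000. The remaining £396,000 passes to the descendants.
The descendants' portion (£396,000) is divided into 3 shares of £132,000: Ulric, Xander, and Ronan each take £132,000.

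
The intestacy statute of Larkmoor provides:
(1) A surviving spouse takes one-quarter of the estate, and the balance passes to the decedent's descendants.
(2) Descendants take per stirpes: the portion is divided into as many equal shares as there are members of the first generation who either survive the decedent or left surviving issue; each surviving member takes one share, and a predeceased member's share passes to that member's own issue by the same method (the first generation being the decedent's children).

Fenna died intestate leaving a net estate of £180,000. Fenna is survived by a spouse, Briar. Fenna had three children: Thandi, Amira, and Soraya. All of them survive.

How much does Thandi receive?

Thandi receives £45,000.

Briar takes one-quarter of £180,000 = £45,000. The remaining £135,000 passes to the descendants.
The descendants' portion (£135,000) is divided into 3 shares of £45,000: Thandi, Amira, and Soraya each take £45,000.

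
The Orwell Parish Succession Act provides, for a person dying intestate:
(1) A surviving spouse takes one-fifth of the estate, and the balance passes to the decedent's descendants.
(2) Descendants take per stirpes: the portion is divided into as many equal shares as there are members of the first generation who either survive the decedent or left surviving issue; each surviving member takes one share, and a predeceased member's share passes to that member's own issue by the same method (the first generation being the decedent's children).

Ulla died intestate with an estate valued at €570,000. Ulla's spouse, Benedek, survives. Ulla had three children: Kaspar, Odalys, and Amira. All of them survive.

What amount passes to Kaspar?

Benedek takes one-fifth of €570,000 = €114,000. The remaining €456,000 passes to the descendants.
The descendants' portion (€456,000) is divided into 3 shares of €152,000: Kaspar, Odalys, and Amira each take €152,000.

Kaspar receives €152,000.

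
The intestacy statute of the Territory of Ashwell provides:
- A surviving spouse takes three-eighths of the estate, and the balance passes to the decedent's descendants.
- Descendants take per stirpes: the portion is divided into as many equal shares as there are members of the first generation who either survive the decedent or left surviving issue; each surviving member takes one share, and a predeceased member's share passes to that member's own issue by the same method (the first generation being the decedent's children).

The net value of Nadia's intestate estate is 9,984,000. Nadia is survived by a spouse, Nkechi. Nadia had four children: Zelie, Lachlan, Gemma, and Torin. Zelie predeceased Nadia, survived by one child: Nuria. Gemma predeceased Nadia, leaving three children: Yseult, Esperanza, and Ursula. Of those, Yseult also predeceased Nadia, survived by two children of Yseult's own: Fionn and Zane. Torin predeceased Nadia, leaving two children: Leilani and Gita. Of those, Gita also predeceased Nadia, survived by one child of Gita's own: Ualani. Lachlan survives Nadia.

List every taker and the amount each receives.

Nkechi takes three-eighths of 9,984,000 = 3,744,000. The remaining 6,240,000 passes to the descendants.
The descendants' portion (6,240,000) is divided into 4 shares of 1,560,000: Lachlan takes 1,560,000; Zelie's 1,560,000 share passes to Zelie's issue; Gemma's 1,560,000 share passes to Gemma's issue; Torin's 1,560,000 share passes to Torin's issue.
Zelie's share (1,560,000) passes entirely to Nuria.
Gemma's share (1,560,000) is divided into 3 shares of 520,000: Esperanza and Ursula each take 520,000; Yseult's 520,000 share passes to Yseult's issue.
Yseult's share (520,000) is divided into 2 shares of 260,000: Fionn and Zane each take 260,000.
Torin's share (1,560,000) is divided into 2 shares of 780,000: Leilani takes 780,000; Gita's 780,000 share passes to Gita's issue.
Gita's share (780,000) passes entirely to Ualani.

Nkechi: 3,744,000; Nuria: 1,560,000; Lachlan: 1,560,000; Fionn: 260,000; Zane: 260,000; Esperanza: 520,000; Ursula: 520,000; Leilani: 780,000; Ualani: 780,000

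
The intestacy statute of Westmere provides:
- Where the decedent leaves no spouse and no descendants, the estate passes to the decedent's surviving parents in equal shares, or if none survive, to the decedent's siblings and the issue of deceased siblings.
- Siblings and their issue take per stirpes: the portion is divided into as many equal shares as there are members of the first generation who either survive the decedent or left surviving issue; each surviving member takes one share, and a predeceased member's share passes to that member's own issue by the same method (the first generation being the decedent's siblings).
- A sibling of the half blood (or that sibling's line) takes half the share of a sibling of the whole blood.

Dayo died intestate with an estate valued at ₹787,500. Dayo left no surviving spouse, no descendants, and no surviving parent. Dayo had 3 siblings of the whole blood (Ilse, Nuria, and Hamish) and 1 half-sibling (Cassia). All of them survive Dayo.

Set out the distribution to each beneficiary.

Ilse: ₹225,000; Cassia: ₹112,500; Nuria: ₹225,000; Hamish: ₹225,000

The entire ₹787,500 passes to the siblings and their issue.
Counting each half-blood sibling's line as half a unit, there are 7/2 units in ₹787,500, so one unit is ₹225,000. Whole-blood lines (Ilse, Nuria, and Hamish) take ₹225,000 each; half-blood lines (Cassia) take ₹112,500 each.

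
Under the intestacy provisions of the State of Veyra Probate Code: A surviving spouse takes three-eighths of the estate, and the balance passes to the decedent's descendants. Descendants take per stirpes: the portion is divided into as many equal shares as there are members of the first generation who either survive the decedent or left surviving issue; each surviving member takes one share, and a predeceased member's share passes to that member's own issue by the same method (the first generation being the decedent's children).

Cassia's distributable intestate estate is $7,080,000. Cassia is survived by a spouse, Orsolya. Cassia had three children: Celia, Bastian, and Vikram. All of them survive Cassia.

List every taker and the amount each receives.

Orsolya: $2,655,000; Celia: $1,475,000; Bastian: $1,475,000; Vikram: $1,475,000

Orsolya takes three-eighths of $7,080,000 = $2,655,000. The remaining $4,425,000 passes to the descendants.
The descendants' portion ($4,425,000) is divided into 3 shares of $1,475,000: Celia, Bastian, and Vikram each take $1,475,000.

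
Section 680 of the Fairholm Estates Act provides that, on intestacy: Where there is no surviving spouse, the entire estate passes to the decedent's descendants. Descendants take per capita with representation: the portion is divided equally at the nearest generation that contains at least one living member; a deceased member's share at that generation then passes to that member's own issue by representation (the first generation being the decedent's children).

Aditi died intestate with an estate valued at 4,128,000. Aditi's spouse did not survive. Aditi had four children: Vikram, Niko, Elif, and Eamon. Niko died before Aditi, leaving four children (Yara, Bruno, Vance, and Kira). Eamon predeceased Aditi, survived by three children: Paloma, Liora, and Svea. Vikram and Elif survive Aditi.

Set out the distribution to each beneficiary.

The entire 4,128,000 passes to the descendants.
That amount (4,128,000) is divided into 4 shares of 1,032,000: Vikram and Elif each take 1,032,000; Niko's 1,032,000 share passes to Niko's issue; Eamon's 1,032,000 share passes to Eamon's issue.
Niko's share (1,032,000) is divided into 4 shares of 258,000: Yara, Bruno, Vance, and Kira each take 258,000.
Eamon's share (1,032,000) is divided into 3 shares of 344,000: Paloma, Liora, and Svea each take 344,000.

Vikram: 1,032,000; Yara: 258,000; Bruno: 258,000; Vance: 258,000; Kira: 258,000; Elif: 1,032,000; Paloma: 344,000; Liora: 344,000; Svea: 344,000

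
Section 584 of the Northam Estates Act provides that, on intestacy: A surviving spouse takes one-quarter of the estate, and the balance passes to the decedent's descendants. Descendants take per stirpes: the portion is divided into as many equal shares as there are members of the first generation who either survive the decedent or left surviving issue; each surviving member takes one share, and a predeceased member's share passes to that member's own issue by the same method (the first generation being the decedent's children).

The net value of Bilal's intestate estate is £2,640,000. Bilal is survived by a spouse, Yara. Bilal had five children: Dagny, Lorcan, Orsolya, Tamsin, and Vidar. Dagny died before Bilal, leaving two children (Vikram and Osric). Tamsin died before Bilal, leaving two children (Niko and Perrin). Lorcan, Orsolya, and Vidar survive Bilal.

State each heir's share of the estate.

Yara takes one-quarter of £2,640,000 = £660,000. The remaining £1,980,000 passes to the descendants.
The descendants' portion (£1,980,000) is divided into 5 shares of £396,000: Lorcan, Orsolya, and Vidar each take £396,000; Dagny's £396,000 share passes to Dagny's issue; Tamsin's £396,000 share passes to Tamsin's issue.
Dagny's share (£396,000) is divided into 2 shares of £198,000: Vikram and Osric each take £198,000.
Tamsin's share (£396,000) is divided into 2 shares of £198,000: Niko and Perrin each take £198,000.

Yara: £660,000; Vikram: £198,000; Osric: £198,000; Lorcan: £396,000; Orsolya: £396,000; Niko: £198,000; Perrin: £198,000; Vidar: £396,000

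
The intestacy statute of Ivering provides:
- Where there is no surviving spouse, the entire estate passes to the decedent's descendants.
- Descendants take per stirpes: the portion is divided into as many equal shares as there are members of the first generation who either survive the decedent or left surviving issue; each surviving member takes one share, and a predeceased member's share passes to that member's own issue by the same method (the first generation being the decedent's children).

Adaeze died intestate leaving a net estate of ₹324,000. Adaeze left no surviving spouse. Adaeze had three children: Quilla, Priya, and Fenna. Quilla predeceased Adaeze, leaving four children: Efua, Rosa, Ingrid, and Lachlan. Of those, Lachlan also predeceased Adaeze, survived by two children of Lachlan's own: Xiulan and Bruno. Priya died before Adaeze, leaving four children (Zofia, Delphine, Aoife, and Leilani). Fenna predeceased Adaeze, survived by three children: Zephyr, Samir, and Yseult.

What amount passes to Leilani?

The entire ₹324,000 passes to the descendants.
That amount (₹324,000) is divided into 3 shares of ₹108,000: Quilla's ₹108,000 share passes to Quilla's issue; Priya's ₹108,000 share passes to Priya's issue; Fenna's ₹108,000 share passes to Fenna's issue.
Quilla's share (₹108,000) is divided into 4 shares of ₹27,000: Efua, Rosa, and Ingrid each take ₹27,000; Lachlan's ₹27,000 share passes to Lachlan's issue.
Lachlan's share (₹27,000) is divided into 2 shares of ₹13,500: Xiulan and Bruno each take ₹13,500.
Priya's share (₹108,000) is divided into 4 shares of ₹27,000: Zofia, Delphine, Aoife, and Leilani each take ₹27,000.
Fenna's share (₹108,000) is divided into 3 shares of ₹36,000: Zephyr, Samir, and Yseult each take ₹36,000.

Leilani receives ₹27,000.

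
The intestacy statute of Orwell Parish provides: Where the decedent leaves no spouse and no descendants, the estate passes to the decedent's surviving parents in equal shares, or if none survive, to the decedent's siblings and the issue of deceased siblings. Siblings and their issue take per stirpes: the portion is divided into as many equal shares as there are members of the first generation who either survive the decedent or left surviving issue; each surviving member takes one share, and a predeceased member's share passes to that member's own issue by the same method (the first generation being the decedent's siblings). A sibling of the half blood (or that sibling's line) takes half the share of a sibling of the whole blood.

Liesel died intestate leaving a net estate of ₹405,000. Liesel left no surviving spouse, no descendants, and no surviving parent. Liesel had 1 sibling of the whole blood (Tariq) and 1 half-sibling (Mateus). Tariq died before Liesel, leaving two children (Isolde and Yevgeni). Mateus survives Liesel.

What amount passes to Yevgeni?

The entire ₹405,000 passes to the siblings and their issue.
Counting each half-blood sibling's line as half a unit, there are 3/2 units in ₹405,000, so one unit is ₹270,000. Whole-blood lines (Tariq) take ₹270,000 each; half-blood lines (Mateus) take ₹135,000 each.
Tariq's share (₹270,000) is divided into 2 shares of ₹135,000: Isolde and Yevgeni each take ₹135,000.

Yevgeni receives ₹135,000.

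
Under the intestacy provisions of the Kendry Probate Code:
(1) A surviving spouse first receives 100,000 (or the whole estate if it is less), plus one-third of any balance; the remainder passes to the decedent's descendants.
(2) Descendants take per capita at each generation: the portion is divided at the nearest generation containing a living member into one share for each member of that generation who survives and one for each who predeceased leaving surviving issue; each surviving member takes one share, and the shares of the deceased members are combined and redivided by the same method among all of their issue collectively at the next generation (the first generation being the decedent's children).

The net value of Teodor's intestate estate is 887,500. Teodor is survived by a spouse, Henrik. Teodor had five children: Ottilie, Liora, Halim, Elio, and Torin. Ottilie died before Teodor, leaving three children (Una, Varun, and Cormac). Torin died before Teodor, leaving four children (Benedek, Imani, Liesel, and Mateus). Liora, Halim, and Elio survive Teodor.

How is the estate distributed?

Henrik first takes 100,000, leaving a balance of 787,500. Henrik then takes one-third of the balance (262,500), for a total of 362,500. The remaining 525,000 passes to the descendants.
The descendants' portion (525,000) is divided at the children's generation into 5 shares of 105,000. Liora, Halim, and Elio each take 105,000. The 2 shares of the deceased (Ottilie and Torin) are combined into a pool of 210,000.
That pool (210,000) is divided at the grandchildren's generation equally among Una, Varun, Cormac, Benedek, Imani, Liesel, and Mateus: 30,000 each.

Henrik: 362,500; Una: 30,000; Varun: 30,000; Cormac: 30,000; Liora: 105,000; Halim: 105,000; Elio: 105,000; Benedek: 30,000; Imani: 30,000; Liesel: 30,000; Mateus: 30,000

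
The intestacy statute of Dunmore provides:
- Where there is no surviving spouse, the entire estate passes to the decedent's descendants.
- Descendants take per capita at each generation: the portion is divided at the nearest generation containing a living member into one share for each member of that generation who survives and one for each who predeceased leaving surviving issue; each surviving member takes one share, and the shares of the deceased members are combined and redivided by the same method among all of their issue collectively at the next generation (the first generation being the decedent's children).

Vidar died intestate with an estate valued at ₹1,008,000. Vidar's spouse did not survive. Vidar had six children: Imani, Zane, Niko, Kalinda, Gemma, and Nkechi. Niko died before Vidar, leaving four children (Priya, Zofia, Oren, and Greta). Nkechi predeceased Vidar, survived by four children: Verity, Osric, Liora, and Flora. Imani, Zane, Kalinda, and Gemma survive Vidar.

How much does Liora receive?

The entire ₹1,008,000 passes to the descendants.
That amount (₹1,008,000) is divided at the children's generation into 6 shares of ₹168,000. Imani, Zane, Kalinda, and Gemma each take ₹168,000. The 2 shares of the deceased (Niko and Nkechi) are combined into a pool of ₹336,000.
That pool (₹336,000) is divided at the grandchildren's generation equally among Priya, Zofia, Oren, Greta, Verity, Osric, Liora, and Flora: ₹42,000 each.

Liora receives ₹42,000.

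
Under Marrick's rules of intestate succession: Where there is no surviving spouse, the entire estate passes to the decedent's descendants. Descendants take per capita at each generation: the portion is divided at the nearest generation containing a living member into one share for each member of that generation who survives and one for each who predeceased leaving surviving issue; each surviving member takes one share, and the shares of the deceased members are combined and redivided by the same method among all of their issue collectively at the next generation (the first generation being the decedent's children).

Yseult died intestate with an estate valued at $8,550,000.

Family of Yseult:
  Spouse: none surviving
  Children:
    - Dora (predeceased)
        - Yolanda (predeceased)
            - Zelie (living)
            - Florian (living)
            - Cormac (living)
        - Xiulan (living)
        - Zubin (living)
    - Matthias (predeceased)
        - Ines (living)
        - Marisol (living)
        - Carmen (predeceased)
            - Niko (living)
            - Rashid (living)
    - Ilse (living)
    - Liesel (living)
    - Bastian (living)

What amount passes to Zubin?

Zubin receives $570,000.

The entire $8,550,000 passes to the descendants.
That amount ($8,550,000) is divided at the children's generation into 5 shares of $1,710,000. Ilse, Liesel, and Bastian each take $1,710,000. The 2 shares of the deceased (Dora and Matthias) are combined into a pool of $3,420,000.
That pool ($3,420,000) is divided at the grandchildren's generation into 6 shares of $570,000. Xiulan, Zubin, Ines, and Marisol each take $570,000. The 2 shares of the deceased (Yolanda and Carmen) are combined into a pool of $1,140,000.
That pool ($1,140,000) is divided at the great-grandchildren's generation equally among Zelie, Florian, Cormac, Niko, and Rashid: $228,000 each.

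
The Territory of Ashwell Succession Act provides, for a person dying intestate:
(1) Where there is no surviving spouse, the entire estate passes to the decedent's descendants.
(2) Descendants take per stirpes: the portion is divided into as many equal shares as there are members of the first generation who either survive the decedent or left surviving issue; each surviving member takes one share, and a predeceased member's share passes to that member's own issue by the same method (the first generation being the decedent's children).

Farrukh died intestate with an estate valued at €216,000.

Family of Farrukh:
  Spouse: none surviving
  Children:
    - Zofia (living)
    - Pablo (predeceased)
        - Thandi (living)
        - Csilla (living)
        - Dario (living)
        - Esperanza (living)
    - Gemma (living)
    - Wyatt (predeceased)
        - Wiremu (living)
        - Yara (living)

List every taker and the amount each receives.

The entire €216,000 passes to the descendants.
That amount (€216,000) is divided into 4 shares of €54,000: Zofia and Gemma each take €54,000; Pablo's €54,000 share passes to Pablo's issue; Wyatt's €54,000 share passes to Wyatt's issue.
Pablo's share (€54,000) is divided into 4 shares of €13,500: Thandi, Csilla, Dario, and Esperanza each take €13,500.
Wyatt's share (€54,000) is divided into 2 shares of €27,000: Wiremu and Yara each take €27,000.

Zofia: €54,000; Thandi: €13,500; Csilla: €13,500; Dario: €13,500; Esperanza: €13,500; Gemma: €54,000; Wiremu: €27,000; Yara: €27,000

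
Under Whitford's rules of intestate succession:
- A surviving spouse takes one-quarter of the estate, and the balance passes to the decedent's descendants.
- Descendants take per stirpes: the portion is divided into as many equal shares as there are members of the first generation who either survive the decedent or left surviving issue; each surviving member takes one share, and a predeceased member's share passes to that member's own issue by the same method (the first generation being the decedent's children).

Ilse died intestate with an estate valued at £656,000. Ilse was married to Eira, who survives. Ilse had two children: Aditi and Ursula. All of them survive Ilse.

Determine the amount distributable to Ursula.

Ursula receives £246,000.

Eira takes one-quarter of £656,000 = £164,000. The remaining £492,000 passes to the descendants.
The descendants' portion (£492,000) is divided into 2 shares of £246,000: Aditi and Ursula each take £246,000.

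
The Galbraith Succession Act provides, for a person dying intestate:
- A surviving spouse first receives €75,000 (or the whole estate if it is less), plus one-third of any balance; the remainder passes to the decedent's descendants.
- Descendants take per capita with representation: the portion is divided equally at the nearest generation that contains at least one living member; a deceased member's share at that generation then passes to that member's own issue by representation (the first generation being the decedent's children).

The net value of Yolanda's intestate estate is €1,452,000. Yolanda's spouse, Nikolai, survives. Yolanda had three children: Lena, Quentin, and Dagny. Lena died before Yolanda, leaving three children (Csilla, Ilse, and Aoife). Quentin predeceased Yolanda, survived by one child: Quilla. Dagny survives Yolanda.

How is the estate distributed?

Nikolai: €534,000; Csilla: €102,000; Ilse: €102,000; Aoife: €102,000; Quilla: €306,000; Dagny: €306,000

Nikolai first takes €75,000, leaving a balance of €1,377,000. Nikolai then takes one-third of the balance (€459,000), for a total of €534,000. The remaining €918,000 passes to the descendants.
The descendants' portion (€918,000) is divided into 3 shares of €306,000: Dagny takes €306,000; Lena's €306,000 share passes to Lena's issue; Quentin's €306,000 share passes to Quentin's issue.
Lena's share (€306,000) is divided into 3 shares of €102,000: Csilla, Ilse, and Aoife each take €102,000.
Quentin's share (€306,000) passes entirely to Quilla.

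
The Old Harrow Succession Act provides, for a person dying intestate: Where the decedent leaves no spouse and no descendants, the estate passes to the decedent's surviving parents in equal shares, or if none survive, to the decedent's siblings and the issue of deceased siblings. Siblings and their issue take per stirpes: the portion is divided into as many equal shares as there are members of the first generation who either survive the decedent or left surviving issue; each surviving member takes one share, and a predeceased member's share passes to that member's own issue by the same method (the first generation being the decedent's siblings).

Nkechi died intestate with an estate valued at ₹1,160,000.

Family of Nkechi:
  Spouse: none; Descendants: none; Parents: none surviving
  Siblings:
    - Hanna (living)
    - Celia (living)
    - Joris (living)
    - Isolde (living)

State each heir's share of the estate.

The entire ₹1,160,000 passes to the siblings and their issue.
That amount (₹1,160,000) is divided into 4 shares of ₹290,000: Hanna, Celia, Joris, and Isolde each take ₹290,000.

Hanna: ₹290,000; Celia: ₹290,000; Joris: ₹290,000; Isolde: ₹290,000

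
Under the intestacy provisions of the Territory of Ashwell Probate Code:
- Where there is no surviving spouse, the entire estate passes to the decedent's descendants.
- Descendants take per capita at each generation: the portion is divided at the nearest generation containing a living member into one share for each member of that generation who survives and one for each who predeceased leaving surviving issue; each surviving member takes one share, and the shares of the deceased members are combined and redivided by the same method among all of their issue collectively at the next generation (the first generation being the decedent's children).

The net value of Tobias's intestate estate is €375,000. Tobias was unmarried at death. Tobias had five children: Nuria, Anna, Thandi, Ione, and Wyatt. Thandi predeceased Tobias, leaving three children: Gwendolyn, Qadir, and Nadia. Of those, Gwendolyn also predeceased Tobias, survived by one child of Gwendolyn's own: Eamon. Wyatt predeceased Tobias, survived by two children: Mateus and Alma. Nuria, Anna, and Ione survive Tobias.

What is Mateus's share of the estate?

The entire €375,000 passes to the descendants.
That amount (€375,000) is divided at the children's generation into 5 shares of €75,000. Nuria, Anna, and Ione each take €75,000. The 2 shares of the deceased (Thandi and Wyatt) are combined into a pool of €150,000.
That pool (€150,000) is divided at the grandchildren's generation into 5 shares of €30,000. Qadir, Nadia, Mateus, and Alma each take €30,000. The remaining share for the deceased Gwendolyn (€30,000) is carried to the next generation.
That pool (€30,000) passes entirely to Eamon, the sole taker at the great-grandchildren's generation.

Mateus receives €30,000.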